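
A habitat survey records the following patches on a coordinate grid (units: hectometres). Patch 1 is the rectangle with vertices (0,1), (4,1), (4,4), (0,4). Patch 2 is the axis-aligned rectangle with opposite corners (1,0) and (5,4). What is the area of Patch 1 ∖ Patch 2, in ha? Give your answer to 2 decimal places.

|Patch 1∩Patch 2|: x∈[1,4], y∈[1,4] → 3·3 = 9.
|Patch 1| = 12.
|Patch 1 ∖ Patch 2| = |Patch 1| − |Patch 1∩Patch 2| = 12 − 9 = 3.00.

3.00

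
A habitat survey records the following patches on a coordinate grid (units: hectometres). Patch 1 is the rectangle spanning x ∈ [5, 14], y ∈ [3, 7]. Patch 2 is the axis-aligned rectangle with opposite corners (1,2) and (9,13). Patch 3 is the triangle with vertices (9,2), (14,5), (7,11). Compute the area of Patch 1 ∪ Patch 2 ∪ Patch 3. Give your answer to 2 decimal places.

By inclusion–exclusion:
Individual areas: |Patch 1| = 36, |Patch 2| = 88, |Patch 3| = 25.5.
|Patch 1∩Patch 2|: x∈[5,9], y∈[3,7] → 4·4 = 16.
|Patch 1∩Patch 3| = 17.
|Patch 2∩Patch 3| = 7.2857.
|Patch 1∩Patch 2∩Patch 3| = 2.6667.
|Patch 1 ∪ Patch 2 ∪ Patch 3| = 149.5 − 40.2857 + 2.6667 = 111.88.

111.88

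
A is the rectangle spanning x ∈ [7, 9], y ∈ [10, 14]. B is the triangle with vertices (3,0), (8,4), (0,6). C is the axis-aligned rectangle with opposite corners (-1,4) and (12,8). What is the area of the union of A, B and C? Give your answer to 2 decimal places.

74.00

By inclusion–exclusion:
Individual areas: |A| = 8, |B| = 21, |C| = 52.
|A∩B| = 0.
|A∩C| = 0 (no overlap).
|B∩C| = 7.
|A∩B∩C| = 0.
|A ∪ B ∪ C| = 81 − 7 + 0 = 74.00.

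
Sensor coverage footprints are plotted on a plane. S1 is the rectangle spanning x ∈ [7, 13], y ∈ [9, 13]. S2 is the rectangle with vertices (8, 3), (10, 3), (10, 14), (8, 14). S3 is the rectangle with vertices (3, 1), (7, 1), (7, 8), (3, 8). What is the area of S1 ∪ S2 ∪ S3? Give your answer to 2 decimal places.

By inclusion–exclusion:
Individual areas: |S1| = 24, |S2| = 22, |S3| = 28.
|S1∩S2|: x∈[8,10], y∈[9,13] → 2·4 = 8.
|S1∩S3| = 0 (no overlap).
|S2∩S3| = 0 (no overlap).
|S1∩S2∩S3| = 0.
|S1 ∪ S2 ∪ S3| = 74 − 8 + 0 = 66.00.

66.00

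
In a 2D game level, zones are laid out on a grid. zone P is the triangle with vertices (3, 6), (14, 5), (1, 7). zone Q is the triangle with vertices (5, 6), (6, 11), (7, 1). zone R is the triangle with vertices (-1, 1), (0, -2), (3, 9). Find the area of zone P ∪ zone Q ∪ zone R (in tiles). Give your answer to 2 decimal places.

By inclusion–exclusion:
Individual areas: |zone P| = 4.5, |zone Q| = 7.5, |zone R| = 10.
|zone P∩zone Q| = 0.7615.
|zone P∩zone R| = 0.1807.
|zone Q∩zone R| = 0.
|zone P∩zone Q∩zone R| = 0.
|zone P ∪ zone Q ∪ zone R| = 22 − 0.9422 + 0 = 21.06.

21.06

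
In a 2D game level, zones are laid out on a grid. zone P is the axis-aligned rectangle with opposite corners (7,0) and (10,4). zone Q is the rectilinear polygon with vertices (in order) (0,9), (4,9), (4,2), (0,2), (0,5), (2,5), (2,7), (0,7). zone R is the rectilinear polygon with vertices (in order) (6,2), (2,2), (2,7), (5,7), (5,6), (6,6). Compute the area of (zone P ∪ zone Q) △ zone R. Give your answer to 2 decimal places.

35.00

|zone P ∪ zone Q| = 36.
|(zone P ∪ zone Q) ∩ zone R| = 10.
|(zone P ∪ zone Q) △ zone R| = 36 + 19 − 20 = 35.00.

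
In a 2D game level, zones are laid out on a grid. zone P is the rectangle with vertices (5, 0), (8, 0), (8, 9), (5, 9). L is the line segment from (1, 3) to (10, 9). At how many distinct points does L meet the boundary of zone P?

2

The segment meets the boundary at (8,7.667), (5,5.667).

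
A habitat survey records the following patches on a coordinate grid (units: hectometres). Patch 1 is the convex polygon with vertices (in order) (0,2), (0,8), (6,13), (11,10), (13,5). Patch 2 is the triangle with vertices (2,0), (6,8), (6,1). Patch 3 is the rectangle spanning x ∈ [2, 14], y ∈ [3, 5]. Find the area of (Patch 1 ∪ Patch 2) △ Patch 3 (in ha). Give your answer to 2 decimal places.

|Patch 1 ∪ Patch 2| = 97.9799.
|(Patch 1 ∪ Patch 2) ∩ Patch 3| = 13.6538.
|(Patch 1 ∪ Patch 2) △ Patch 3| = 97.9799 + 24 − 27.3077 = 94.67.

94.67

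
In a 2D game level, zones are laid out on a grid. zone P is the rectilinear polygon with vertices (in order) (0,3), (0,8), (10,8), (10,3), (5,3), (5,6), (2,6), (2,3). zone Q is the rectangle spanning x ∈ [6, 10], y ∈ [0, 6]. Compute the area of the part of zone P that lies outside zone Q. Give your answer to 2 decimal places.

29.00

|zone P| = 41, |zone P∩zone Q| = 12.
|zone P ∖ zone Q| = |zone P| − |zone P∩zone Q| = 41 − 12 = 29.00.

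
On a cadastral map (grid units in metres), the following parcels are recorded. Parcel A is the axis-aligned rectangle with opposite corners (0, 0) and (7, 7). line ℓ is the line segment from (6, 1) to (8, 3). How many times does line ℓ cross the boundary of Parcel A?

The segment meets the boundary at (7,2).

1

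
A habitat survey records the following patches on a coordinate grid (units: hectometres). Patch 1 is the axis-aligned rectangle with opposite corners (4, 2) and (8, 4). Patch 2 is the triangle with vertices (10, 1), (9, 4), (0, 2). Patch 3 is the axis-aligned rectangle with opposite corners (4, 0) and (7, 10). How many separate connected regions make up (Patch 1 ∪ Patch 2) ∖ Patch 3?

2

(Patch 1 ∪ Patch 2) ∖ Patch 3 splits into 2 disjoint pieces (area 6.9389, area 2.5778).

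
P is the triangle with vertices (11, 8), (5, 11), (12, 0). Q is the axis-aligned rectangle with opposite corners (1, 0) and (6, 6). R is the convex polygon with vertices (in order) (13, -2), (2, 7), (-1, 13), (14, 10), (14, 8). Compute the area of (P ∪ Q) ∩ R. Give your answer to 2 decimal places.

|P ∪ Q| = 52.5.
|(P ∪ Q) ∩ R| = 25.66.

25.66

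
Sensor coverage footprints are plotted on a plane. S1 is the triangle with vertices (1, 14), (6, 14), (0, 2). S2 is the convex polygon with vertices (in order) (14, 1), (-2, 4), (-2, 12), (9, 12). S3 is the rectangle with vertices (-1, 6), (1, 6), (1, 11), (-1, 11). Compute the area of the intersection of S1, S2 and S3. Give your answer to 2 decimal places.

The intersection is the polygon with vertices (0.75,11), (1,11), (1,6), (0.333,6).
By the shoelace formula its area is 2.29.

2.29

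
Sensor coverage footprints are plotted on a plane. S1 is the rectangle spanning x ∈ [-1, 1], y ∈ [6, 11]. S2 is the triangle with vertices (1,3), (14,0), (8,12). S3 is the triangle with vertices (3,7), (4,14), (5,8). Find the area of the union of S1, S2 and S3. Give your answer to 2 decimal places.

85.49

By inclusion–exclusion:
Individual areas: |S1| = 10, |S2| = 69, |S3| = 6.5.
|S1∩S2| = 0.
|S1∩S3| = 0.
|S2∩S3| = 0.0116.
|S1∩S2∩S3| = 0.
|S1 ∪ S2 ∪ S3| = 85.5 − 0.0116 + 0 = 85.49.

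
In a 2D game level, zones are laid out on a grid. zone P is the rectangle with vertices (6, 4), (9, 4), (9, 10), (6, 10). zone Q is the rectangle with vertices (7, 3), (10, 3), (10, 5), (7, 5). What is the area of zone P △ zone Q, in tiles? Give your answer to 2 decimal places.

|zone P∩zone Q|: x∈[7,9], y∈[4,5] → 2·1 = 2.
|zone P △ zone Q| = |zone P| + |zone Q| − 2·|zone P∩zone Q| = 18 + 6 − 4 = 20.00.

20.00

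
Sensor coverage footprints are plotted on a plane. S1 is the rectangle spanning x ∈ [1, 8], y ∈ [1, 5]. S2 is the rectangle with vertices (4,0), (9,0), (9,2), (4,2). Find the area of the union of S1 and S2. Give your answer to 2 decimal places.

34.00

By inclusion–exclusion:
Individual areas: |S1| = 28, |S2| = 10.
|S1∩S2|: x∈[4,8], y∈[1,2] → 4·1 = 4.
|S1 ∪ S2| = 38 − 4 = 34.00.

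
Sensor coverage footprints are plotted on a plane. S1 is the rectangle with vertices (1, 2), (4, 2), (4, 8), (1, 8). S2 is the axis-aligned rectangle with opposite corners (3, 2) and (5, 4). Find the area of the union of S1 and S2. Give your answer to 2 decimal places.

20.00

By inclusion–exclusion:
Individual areas: |S1| = 18, |S2| = 4.
|S1∩S2|: x∈[3,4], y∈[2,4] → 1·2 = 2.
|S1 ∪ S2| = 22 − 2 = 20.00.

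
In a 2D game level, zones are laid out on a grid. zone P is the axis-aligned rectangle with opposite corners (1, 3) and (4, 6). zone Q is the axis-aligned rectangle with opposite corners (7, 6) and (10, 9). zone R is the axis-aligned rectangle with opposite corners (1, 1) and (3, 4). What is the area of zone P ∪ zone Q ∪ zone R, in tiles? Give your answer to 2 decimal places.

By inclusion–exclusion:
Individual areas: |zone P| = 9, |zone Q| = 9, |zone R| = 6.
|zone P∩zone Q| = 0 (no overlap).
|zone P∩zone R|: x∈[1,3], y∈[3,4] → 2·1 = 2.
|zone Q∩zone R| = 0 (no overlap).
|zone P∩zone Q∩zone R| = 0.
|zone P ∪ zone Q ∪ zone R| = 24 − 2 + 0 = 22.00.

22.00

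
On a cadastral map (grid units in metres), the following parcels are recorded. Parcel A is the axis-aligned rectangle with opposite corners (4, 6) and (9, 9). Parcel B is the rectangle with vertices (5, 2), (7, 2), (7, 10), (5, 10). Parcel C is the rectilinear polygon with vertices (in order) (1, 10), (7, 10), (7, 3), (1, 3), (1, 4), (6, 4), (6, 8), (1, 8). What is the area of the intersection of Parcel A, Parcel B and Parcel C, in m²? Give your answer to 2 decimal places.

4.00

The intersection is the polygon with vertices (7,6), (6,6), (6,8), (5,8), (5,9), (7,9).
By the shoelace formula its area is 4.00.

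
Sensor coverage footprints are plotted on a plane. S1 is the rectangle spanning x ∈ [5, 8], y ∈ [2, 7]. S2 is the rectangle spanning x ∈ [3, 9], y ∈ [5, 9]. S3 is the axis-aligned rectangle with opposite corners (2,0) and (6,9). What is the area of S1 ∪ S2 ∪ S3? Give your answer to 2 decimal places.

54.00

By inclusion–exclusion:
Individual areas: |S1| = 15, |S2| = 24, |S3| = 36.
|S1∩S2|: x∈[5,8], y∈[5,7] → 3·2 = 6.
|S1∩S3|: x∈[5,6], y∈[2,7] → 1·5 = 5.
|S2∩S3|: x∈[3,6], y∈[5,9] → 3·4 = 12.
|S1∩S2∩S3| = 2.
|S1 ∪ S2 ∪ S3| = 75 − 23 + 2 = 54.00.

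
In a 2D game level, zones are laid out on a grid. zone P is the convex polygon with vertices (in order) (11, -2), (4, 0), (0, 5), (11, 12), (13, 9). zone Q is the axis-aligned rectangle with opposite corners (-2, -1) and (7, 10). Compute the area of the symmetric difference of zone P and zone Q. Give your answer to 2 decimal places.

119.75

|zone P| = 104.5, |zone Q| = 99, |zone P∩zone Q| = 41.8766.
|zone P △ zone Q| = |zone P| + |zone Q| − 2·|zone P∩zone Q| = 104.5 + 99 − 83.7532 = 119.75.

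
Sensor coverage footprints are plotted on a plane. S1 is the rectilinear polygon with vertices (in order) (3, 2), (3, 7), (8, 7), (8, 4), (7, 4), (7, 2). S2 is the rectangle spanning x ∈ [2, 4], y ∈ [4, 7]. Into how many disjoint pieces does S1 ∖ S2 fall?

1

S1 ∖ S2 is a single connected region.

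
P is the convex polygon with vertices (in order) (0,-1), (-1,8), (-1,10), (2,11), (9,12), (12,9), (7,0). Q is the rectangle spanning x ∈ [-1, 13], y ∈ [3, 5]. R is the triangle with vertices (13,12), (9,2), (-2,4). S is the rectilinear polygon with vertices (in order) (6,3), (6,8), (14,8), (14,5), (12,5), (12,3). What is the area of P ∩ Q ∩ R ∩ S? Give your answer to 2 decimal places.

6.44

The intersection is the polygon with vertices (8.667,3), (6,3), (6,5), (9.778,5).
By the shoelace formula its area is 6.44.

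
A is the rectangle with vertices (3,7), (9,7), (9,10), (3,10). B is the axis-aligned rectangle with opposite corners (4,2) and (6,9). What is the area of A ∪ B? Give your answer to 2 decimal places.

28.00

By inclusion–exclusion:
Individual areas: |A| = 18, |B| = 14.
|A∩B|: x∈[4,6], y∈[7,9] → 2·2 = 4.
|A ∪ B| = 32 − 4 = 28.00.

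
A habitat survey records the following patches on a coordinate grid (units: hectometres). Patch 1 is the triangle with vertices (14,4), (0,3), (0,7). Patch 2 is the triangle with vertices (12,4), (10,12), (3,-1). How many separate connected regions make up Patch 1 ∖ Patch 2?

2

Patch 1 ∖ Patch 2 splits into 2 disjoint pieces (area 0.6168, area 18.8067).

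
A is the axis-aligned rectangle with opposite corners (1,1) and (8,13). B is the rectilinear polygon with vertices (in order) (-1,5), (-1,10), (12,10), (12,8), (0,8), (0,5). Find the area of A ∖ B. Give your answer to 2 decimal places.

70.00

|A| = 84, |A∩B| = 14.
|A ∖ B| = |A| − |A∩B| = 84 − 14 = 70.00.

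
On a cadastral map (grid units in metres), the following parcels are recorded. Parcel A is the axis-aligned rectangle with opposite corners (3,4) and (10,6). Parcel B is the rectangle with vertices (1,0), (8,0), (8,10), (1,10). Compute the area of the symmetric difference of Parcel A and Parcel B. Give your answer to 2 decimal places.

64.00

|Parcel A∩Parcel B|: x∈[3,8], y∈[4,6] → 5·2 = 10.
|Parcel A △ Parcel B| = |Parcel A| + |Parcel B| − 2·|Parcel A∩Parcel B| = 14 + 70 − 20 = 64.00.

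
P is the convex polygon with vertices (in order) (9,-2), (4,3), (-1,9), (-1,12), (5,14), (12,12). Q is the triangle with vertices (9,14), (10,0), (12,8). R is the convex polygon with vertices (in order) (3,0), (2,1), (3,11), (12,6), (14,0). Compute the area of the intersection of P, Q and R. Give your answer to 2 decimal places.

The intersection is the polygon with vertices (9.857,2), (9.471,7.405), (10.851,6.638).
By the shoelace formula its area is 3.58.

3.58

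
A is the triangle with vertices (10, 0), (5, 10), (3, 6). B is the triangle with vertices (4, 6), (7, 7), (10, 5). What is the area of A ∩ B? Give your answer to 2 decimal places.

The intersection is the polygon with vertices (7.273,5.455), (4,6), (6.571,6.857).
By the shoelace formula its area is 2.10.

2.10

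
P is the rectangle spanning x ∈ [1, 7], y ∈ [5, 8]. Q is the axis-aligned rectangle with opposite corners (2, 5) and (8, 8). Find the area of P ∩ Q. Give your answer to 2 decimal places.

|P∩Q|: x∈[2,7], y∈[5,8] → 5·3 = 15.

15.00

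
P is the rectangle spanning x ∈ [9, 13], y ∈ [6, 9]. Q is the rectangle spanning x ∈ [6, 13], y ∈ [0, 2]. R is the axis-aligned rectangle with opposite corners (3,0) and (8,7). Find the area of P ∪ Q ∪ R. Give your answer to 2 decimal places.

57.00

By inclusion–exclusion:
Individual areas: |P| = 12, |Q| = 14, |R| = 35.
|P∩Q| = 0 (no overlap).
|P∩R| = 0 (no overlap).
|Q∩R|: x∈[6,8], y∈[0,2] → 2·2 = 4.
|P∩Q∩R| = 0.
|P ∪ Q ∪ R| = 61 − 4 + 0 = 57.00.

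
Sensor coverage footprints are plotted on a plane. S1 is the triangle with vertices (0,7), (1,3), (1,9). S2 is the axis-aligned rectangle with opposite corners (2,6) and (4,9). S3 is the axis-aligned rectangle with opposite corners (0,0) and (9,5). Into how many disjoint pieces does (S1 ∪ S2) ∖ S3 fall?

(S1 ∪ S2) ∖ S3 splits into 2 disjoint pieces (area 2.5, area 6).

2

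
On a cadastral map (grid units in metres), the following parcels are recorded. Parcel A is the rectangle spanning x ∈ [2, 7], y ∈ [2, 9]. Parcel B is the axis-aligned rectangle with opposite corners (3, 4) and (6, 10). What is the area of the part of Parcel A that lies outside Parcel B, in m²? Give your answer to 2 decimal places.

|Parcel A∩Parcel B|: x∈[3,6], y∈[4,9] → 3·5 = 15.
|Parcel A| = 35.
|Parcel A ∖ Parcel B| = |Parcel A| − |Parcel A∩Parcel B| = 35 − 15 = 20.00.

20.00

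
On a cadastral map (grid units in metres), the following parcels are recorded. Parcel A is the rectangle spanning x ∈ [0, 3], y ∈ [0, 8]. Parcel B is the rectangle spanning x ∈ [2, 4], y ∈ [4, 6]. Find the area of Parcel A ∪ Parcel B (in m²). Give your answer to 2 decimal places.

26.00

By inclusion–exclusion:
Individual areas: |Parcel A| = 24, |Parcel B| = 4.
|Parcel A∩Parcel B|: x∈[2,3], y∈[4,6] → 1·2 = 2.
|Parcel A ∪ Parcel B| = 28 − 2 = 26.00.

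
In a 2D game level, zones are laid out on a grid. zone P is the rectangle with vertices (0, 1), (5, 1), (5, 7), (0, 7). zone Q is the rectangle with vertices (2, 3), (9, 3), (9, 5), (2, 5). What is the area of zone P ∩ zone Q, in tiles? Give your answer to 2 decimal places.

|zone P∩zone Q|: x∈[2,5], y∈[3,5] → 3·2 = 6.

6.00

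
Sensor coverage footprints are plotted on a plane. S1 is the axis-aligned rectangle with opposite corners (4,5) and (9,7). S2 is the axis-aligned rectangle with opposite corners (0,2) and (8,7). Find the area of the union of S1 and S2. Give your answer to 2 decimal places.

By inclusion–exclusion:
Individual areas: |S1| = 10, |S2| = 40.
|S1∩S2|: x∈[4,8], y∈[5,7] → 4·2 = 8.
|S1 ∪ S2| = 50 − 8 = 42.00.

42.00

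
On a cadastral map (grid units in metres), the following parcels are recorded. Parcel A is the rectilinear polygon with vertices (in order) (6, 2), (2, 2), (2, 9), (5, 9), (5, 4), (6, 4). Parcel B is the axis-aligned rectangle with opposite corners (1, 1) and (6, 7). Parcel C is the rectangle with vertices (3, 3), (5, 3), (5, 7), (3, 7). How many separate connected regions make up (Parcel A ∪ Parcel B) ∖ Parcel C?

1

(Parcel A ∪ Parcel B) ∖ Parcel C is a single connected region.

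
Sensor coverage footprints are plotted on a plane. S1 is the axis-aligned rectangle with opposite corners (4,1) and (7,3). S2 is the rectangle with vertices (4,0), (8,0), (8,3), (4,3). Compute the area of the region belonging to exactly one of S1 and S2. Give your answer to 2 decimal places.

6.00

|S1∩S2|: x∈[4,7], y∈[1,3] → 3·2 = 6.
|S1 △ S2| = |S1| + |S2| − 2·|S1∩S2| = 6 + 12 − 12 = 6.00.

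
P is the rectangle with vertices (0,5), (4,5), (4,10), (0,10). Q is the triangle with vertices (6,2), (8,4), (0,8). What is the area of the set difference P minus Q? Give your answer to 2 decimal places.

|P| = 20, |P∩Q| = 3.5.
|P ∖ Q| = |P| − |P∩Q| = 20 − 3.5 = 16.50.

16.50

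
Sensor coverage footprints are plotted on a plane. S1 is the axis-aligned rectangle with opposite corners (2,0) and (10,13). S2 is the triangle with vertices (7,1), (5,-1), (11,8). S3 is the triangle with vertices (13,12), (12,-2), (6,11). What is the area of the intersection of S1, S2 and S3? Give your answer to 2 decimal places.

The intersection is the polygon with vertices (9,4.5), (8.864,4.795), (10,6.5), (10,6.25).
By the shoelace formula its area is 0.41.

0.41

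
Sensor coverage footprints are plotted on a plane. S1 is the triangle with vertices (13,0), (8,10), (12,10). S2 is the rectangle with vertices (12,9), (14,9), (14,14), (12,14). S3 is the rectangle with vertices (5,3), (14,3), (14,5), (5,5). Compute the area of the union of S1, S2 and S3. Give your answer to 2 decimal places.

44.75

By inclusion–exclusion:
Individual areas: |S1| = 20, |S2| = 10, |S3| = 18.
|S1∩S2| = 0.05.
|S1∩S3| = 3.2.
|S2∩S3| = 0 (no overlap).
|S1∩S2∩S3| = 0.
|S1 ∪ S2 ∪ S3| = 48 − 3.25 + 0 = 44.75.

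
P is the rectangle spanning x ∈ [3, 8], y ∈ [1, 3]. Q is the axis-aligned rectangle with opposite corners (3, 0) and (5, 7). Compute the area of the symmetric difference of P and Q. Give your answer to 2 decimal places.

|P∩Q|: x∈[3,5], y∈[1,3] → 2·2 = 4.
|P △ Q| = |P| + |Q| − 2·|P∩Q| = 10 + 14 − 8 = 16.00.

16.00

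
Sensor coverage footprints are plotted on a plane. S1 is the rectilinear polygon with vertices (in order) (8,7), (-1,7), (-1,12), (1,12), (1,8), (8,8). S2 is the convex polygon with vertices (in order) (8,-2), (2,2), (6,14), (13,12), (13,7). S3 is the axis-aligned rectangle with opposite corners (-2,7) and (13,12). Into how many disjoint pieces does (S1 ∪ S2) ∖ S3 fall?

(S1 ∪ S2) ∖ S3 splits into 2 disjoint pieces (area 7.6667, area 60.3333).

2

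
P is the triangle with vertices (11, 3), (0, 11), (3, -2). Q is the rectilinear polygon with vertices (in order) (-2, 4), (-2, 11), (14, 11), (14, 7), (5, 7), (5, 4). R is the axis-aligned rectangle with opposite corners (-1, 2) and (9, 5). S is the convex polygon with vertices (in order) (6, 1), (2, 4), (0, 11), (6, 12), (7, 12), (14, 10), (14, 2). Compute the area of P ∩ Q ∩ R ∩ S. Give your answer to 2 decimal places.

The intersection is the polygon with vertices (2,4), (1.714,5), (5,5), (5,4).
By the shoelace formula its area is 3.14.

3.14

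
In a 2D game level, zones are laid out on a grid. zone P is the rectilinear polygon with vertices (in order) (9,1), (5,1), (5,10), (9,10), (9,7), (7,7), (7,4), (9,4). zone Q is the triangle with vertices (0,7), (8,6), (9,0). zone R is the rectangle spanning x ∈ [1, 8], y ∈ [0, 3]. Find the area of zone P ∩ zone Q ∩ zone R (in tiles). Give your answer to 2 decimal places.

The intersection is the polygon with vertices (5.143,3), (8,3), (8,1), (7.714,1).
By the shoelace formula its area is 3.14.

3.14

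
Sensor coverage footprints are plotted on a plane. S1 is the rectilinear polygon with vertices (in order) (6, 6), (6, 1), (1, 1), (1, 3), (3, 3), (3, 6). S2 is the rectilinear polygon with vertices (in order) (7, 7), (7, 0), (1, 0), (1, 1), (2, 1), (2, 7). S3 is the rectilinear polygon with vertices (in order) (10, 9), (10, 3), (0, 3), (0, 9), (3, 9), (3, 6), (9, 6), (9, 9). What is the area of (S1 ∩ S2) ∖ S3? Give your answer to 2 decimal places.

|S1 ∩ S2| = 17.
|(S1 ∩ S2) ∩ S3| = 9.
|(S1 ∩ S2) ∖ S3| = 17 − 9 = 8.00.

8.00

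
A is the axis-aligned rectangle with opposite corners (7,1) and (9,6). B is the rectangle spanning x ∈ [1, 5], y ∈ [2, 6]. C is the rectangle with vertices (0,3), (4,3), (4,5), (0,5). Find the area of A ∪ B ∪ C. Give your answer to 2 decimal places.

By inclusion–exclusion:
Individual areas: |A| = 10, |B| = 16, |C| = 8.
|A∩B| = 0 (no overlap).
|A∩C| = 0 (no overlap).
|B∩C|: x∈[1,4], y∈[3,5] → 3·2 = 6.
|A∩B∩C| = 0.
|A ∪ B ∪ C| = 34 − 6 + 0 = 28.00.

28.00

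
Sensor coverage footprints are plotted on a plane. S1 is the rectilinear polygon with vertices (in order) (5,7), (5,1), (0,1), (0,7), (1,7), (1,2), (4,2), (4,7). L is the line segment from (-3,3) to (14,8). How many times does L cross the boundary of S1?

The segment meets the boundary at (4,5.059), (1,4.176), (5,5.353), (0,3.882).

4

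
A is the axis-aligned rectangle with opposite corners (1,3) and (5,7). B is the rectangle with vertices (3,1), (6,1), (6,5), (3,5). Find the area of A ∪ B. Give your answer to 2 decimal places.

24.00

By inclusion–exclusion:
Individual areas: |A| = 16, |B| = 12.
|A∩B|: x∈[3,5], y∈[3,5] → 2·2 = 4.
|A ∪ B| = 28 − 4 = 24.00.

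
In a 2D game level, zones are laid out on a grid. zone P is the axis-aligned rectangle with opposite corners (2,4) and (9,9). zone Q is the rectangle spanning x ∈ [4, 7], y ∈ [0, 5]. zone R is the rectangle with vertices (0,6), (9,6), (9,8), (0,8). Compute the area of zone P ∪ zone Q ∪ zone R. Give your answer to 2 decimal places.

By inclusion–exclusion:
Individual areas: |zone P| = 35, |zone Q| = 15, |zone R| = 18.
|zone P∩zone Q|: x∈[4,7], y∈[4,5] → 3·1 = 3.
|zone P∩zone R|: x∈[2,9], y∈[6,8] → 7·2 = 14.
|zone Q∩zone R| = 0 (no overlap).
|zone P∩zone Q∩zone R| = 0.
|zone P ∪ zone Q ∪ zone R| = 68 − 17 + 0 = 51.00.

51.00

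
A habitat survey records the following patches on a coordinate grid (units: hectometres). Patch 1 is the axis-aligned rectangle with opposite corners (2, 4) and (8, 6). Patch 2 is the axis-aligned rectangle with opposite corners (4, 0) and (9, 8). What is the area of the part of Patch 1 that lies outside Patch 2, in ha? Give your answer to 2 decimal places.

|Patch 1∩Patch 2|: x∈[4,8], y∈[4,6] → 4·2 = 8.
|Patch 1| = 12.
|Patch 1 ∖ Patch 2| = |Patch 1| − |Patch 1∩Patch 2| = 12 − 8 = 4.00.

4.00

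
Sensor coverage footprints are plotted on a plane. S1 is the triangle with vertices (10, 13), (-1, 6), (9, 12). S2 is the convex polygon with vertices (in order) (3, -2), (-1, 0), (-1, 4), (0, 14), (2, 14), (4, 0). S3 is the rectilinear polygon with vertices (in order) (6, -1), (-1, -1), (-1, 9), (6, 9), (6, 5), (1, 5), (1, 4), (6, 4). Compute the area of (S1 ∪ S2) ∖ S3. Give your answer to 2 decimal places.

|S1 ∪ S2| = 57.7374.
|(S1 ∪ S2) ∩ S3| = 39.5231.
|(S1 ∪ S2) ∖ S3| = 57.7374 − 39.5231 = 18.21.

18.21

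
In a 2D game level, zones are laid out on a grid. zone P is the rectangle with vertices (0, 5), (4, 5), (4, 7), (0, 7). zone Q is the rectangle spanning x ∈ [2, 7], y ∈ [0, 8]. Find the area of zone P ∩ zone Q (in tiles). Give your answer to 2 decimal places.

4.00

|zone P∩zone Q|: x∈[2,4], y∈[5,7] → 2·2 = 4.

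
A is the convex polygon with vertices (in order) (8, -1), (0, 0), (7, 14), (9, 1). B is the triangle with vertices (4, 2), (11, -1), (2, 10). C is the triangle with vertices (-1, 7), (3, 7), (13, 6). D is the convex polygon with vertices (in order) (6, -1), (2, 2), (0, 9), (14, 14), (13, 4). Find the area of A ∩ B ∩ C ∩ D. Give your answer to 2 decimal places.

The intersection is the polygon with vertices (3.345,6.69), (3.476,6.952), (4.584,6.842), (4.793,6.586).
By the shoelace formula its area is 0.33.

0.33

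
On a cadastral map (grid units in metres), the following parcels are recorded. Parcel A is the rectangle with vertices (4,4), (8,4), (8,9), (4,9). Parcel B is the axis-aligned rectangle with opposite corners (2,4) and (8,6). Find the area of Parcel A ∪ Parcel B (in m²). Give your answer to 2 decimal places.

By inclusion–exclusion:
Individual areas: |Parcel A| = 20, |Parcel B| = 12.
|Parcel A∩Parcel B|: x∈[4,8], y∈[4,6] → 4·2 = 8.
|Parcel A ∪ Parcel B| = 32 − 8 = 24.00.

24.00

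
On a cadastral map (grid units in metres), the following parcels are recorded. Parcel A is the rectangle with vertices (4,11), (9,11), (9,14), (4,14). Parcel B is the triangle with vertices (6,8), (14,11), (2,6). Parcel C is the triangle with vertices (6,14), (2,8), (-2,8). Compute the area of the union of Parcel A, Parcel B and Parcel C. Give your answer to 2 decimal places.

27.50

By inclusion–exclusion:
Individual areas: |Parcel A| = 15, |Parcel B| = 2, |Parcel C| = 12.
|Parcel A∩Parcel B| = 0.
|Parcel A∩Parcel C| = 1.5.
|Parcel B∩Parcel C| = 0.
|Parcel A∩Parcel B∩Parcel C| = 0.
|Parcel A ∪ Parcel B ∪ Parcel C| = 29 − 1.5 + 0 = 27.50.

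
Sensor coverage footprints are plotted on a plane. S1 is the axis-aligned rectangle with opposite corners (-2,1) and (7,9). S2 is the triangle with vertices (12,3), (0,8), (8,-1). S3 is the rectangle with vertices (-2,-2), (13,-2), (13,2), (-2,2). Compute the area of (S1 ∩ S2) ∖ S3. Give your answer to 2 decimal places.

|S1 ∩ S2| = 17.0139.
|(S1 ∩ S2) ∩ S3| = 1.2222.
|(S1 ∩ S2) ∖ S3| = 17.0139 − 1.2222 = 15.79.

15.79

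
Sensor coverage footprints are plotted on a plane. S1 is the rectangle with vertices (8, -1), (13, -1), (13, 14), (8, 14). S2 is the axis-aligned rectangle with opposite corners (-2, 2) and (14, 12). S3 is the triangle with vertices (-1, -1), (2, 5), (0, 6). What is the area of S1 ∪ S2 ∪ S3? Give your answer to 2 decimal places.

By inclusion–exclusion:
Individual areas: |S1| = 75, |S2| = 160, |S3| = 7.5.
|S1∩S2|: x∈[8,13], y∈[2,12] → 5·10 = 50.
|S1∩S3| = 0.
|S2∩S3| = 5.8929.
|S1∩S2∩S3| = 0.
|S1 ∪ S2 ∪ S3| = 242.5 − 55.8929 + 0 = 186.61.

186.61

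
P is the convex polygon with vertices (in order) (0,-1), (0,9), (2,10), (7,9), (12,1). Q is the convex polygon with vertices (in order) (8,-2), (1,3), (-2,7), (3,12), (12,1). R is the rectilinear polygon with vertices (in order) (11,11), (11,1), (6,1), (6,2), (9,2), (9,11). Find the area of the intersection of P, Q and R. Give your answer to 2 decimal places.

The intersection is the polygon with vertices (11,2.222), (11,1), (6,1), (6,2), (9,2), (9,4.667).
By the shoelace formula its area is 7.89.

7.89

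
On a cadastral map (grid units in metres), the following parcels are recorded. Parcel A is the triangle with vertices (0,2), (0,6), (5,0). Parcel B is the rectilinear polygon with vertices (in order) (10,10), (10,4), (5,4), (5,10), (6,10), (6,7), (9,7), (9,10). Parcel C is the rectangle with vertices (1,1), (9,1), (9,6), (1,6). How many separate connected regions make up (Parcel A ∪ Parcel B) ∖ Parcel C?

(Parcel A ∪ Parcel B) ∖ Parcel C splits into 3 disjoint pieces (area 3.6, area 0.8333, area 13).

3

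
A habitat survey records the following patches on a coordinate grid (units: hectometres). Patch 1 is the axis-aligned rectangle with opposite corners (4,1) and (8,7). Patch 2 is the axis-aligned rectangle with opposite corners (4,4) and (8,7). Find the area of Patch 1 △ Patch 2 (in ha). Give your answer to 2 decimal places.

12.00

|Patch 1∩Patch 2|: x∈[4,8], y∈[4,7] → 4·3 = 12.
|Patch 1 △ Patch 2| = |Patch 1| + |Patch 2| − 2·|Patch 1∩Patch 2| = 24 + 12 − 24 = 12.00.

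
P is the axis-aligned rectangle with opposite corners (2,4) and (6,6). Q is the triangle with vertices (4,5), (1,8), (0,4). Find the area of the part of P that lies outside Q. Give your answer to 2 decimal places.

|P| = 8, |P∩Q| = 2.
|P ∖ Q| = |P| − |P∩Q| = 8 − 2 = 6.00.

6.00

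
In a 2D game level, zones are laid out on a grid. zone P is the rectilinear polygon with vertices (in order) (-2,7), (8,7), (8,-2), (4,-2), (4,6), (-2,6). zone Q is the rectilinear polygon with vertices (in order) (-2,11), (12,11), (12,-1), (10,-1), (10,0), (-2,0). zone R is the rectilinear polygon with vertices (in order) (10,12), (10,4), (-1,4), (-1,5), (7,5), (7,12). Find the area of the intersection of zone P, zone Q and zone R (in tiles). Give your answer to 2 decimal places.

The intersection is the polygon with vertices (8,4), (4,4), (4,5), (7,5), (7,7), (8,7).
By the shoelace formula its area is 6.00.

6.00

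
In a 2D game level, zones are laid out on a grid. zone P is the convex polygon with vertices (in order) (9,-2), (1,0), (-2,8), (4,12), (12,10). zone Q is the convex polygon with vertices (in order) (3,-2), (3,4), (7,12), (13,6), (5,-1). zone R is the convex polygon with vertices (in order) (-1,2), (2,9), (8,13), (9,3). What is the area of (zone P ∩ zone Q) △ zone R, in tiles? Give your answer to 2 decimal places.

|zone P ∩ zone Q| = 63.16.
|(zone P ∩ zone Q) ∩ zone R| = 34.5778.
|(zone P ∩ zone Q) △ zone R| = 63.16 + 65.5 − 69.1556 = 59.50.

59.50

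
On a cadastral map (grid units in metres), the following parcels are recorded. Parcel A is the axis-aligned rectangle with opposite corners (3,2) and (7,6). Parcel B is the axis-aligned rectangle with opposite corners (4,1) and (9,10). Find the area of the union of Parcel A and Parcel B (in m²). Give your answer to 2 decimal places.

49.00

By inclusion–exclusion:
Individual areas: |Parcel A| = 16, |Parcel B| = 45.
|Parcel A∩Parcel B|: x∈[4,7], y∈[2,6] → 3·4 = 12.
|Parcel A ∪ Parcel B| = 61 − 12 = 49.00.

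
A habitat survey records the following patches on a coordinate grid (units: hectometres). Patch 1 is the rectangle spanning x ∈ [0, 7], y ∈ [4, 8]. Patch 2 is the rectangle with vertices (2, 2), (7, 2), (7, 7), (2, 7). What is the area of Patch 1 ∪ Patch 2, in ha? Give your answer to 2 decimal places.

By inclusion–exclusion:
Individual areas: |Patch 1| = 28, |Patch 2| = 25.
|Patch 1∩Patch 2|: x∈[2,7], y∈[4,7] → 5·3 = 15.
|Patch 1 ∪ Patch 2| = 53 − 15 = 38.00.

38.00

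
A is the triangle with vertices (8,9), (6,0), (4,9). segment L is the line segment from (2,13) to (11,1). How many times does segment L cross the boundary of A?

The segment meets the boundary at (7.314,5.914), (5,9).

2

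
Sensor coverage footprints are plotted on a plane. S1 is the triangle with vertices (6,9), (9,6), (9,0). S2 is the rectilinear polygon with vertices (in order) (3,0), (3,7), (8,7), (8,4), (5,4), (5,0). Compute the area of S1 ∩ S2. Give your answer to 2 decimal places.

The intersection is the polygon with vertices (6.667,7), (8,7), (8,4), (7.667,4).
By the shoelace formula its area is 2.50.

2.50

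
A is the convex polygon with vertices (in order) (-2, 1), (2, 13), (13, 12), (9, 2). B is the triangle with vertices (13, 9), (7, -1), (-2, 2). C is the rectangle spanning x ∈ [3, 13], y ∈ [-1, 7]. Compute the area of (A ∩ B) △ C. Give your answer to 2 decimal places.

61.05

|A ∩ B| = 38.8853.
|(A ∩ B) ∩ C| = 28.9154.
|(A ∩ B) △ C| = 38.8853 + 80 − 57.8308 = 61.05.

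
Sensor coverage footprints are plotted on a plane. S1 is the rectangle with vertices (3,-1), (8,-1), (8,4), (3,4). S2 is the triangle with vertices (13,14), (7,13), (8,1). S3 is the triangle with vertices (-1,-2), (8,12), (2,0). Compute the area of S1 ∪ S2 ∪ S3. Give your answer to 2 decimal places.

71.98

By inclusion–exclusion:
Individual areas: |S1| = 25, |S2| = 36.5, |S3| = 12.
|S1∩S2| = 0.375.
|S1∩S3| = 1.
|S2∩S3| = 0.1417.
|S1∩S2∩S3| = 0.
|S1 ∪ S2 ∪ S3| = 73.5 − 1.5167 + 0 = 71.98.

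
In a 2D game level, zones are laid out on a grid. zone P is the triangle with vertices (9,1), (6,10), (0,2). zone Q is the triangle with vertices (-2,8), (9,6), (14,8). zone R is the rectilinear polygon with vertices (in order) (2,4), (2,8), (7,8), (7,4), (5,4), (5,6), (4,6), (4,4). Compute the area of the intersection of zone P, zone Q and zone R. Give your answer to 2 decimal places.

The intersection is the polygon with vertices (3.72,6.96), (4.5,8), (6.667,8), (7,7), (7,6.364).
By the shoelace formula its area is 3.82.

3.82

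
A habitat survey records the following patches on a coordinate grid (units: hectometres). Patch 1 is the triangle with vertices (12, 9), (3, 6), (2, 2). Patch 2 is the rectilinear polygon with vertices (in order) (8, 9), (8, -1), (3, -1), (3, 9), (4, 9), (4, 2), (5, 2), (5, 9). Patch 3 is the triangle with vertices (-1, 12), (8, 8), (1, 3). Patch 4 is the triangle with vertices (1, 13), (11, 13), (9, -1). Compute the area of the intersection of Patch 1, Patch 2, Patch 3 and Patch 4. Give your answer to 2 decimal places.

0.86

The intersection is the polygon with vertices (7.125,7.375), (5.058,5.899), (5,6), (5,6.667).
By the shoelace formula its area is 0.86.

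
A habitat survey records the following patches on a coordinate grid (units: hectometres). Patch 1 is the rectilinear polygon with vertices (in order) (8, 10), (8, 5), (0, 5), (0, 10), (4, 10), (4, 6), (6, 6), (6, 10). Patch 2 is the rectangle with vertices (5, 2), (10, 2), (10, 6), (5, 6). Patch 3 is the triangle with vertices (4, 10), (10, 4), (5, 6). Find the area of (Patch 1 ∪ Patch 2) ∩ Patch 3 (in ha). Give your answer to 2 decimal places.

5.00

|Patch 1 ∪ Patch 2| = 49.
|(Patch 1 ∪ Patch 2) ∩ Patch 3| = 5.00.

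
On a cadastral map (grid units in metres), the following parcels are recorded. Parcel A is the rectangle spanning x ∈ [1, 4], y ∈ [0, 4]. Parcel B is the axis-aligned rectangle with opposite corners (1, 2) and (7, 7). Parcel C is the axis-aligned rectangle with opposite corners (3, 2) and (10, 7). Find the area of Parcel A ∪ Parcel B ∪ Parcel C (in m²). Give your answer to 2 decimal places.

51.00

By inclusion–exclusion:
Individual areas: |Parcel A| = 12, |Parcel B| = 30, |Parcel C| = 35.
|Parcel A∩Parcel B|: x∈[1,4], y∈[2,4] → 3·2 = 6.
|Parcel A∩Parcel C|: x∈[3,4], y∈[2,4] → 1·2 = 2.
|Parcel B∩Parcel C|: x∈[3,7], y∈[2,7] → 4·5 = 20.
|Parcel A∩Parcel B∩Parcel C| = 2.
|Parcel A ∪ Parcel B ∪ Parcel C| = 77 − 28 + 2 = 51.00.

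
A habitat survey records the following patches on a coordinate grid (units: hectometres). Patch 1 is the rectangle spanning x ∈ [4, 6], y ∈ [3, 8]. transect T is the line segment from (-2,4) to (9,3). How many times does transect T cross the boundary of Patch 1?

The segment meets the boundary at (6,3.273), (4,3.455).

2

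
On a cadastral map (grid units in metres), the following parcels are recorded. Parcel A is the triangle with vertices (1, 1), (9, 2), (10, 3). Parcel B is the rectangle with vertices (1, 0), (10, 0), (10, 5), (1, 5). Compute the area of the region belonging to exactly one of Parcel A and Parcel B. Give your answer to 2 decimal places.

41.50

|Parcel A| = 3.5, |Parcel B| = 45, |Parcel A∩Parcel B| = 3.5.
|Parcel A △ Parcel B| = |Parcel A| + |Parcel B| − 2·|Parcel A∩Parcel B| = 3.5 + 45 − 7 = 41.50.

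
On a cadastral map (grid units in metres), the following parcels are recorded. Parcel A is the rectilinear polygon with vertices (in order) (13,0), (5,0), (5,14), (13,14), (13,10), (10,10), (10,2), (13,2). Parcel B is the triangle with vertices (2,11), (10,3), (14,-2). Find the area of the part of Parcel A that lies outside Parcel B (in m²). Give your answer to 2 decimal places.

|Parcel A| = 88, |Parcel A∩Parcel B| = 3.0301.
|Parcel A ∖ Parcel B| = |Parcel A| − |Parcel A∩Parcel B| = 88 − 3.0301 = 84.97.

84.97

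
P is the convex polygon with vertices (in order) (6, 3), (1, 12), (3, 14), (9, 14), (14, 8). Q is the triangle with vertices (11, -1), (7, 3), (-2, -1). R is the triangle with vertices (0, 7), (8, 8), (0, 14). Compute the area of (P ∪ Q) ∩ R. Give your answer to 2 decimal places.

14.82

The region (P ∪ Q) ∩ R is the polygon with vertices (1.714,12.714), (8,8), (3.533,7.442), (1,12).
By the shoelace formula its area is 14.82.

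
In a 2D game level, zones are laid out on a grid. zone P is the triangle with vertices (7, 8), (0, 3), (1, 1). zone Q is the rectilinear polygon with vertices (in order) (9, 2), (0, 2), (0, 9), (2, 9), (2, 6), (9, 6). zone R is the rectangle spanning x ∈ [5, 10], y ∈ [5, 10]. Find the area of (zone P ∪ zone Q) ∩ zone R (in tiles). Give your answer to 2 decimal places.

4.86

The region (zone P ∪ zone Q) ∩ zone R is the polygon with vertices (5.286,6), (9,6), (9,5), (5,5), (5,6.571), (7,8).
By the shoelace formula its area is 4.86.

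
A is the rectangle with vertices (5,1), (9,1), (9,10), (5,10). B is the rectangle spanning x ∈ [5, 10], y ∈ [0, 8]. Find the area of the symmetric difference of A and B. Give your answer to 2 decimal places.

20.00

|A∩B|: x∈[5,9], y∈[1,8] → 4·7 = 28.
|A △ B| = |A| + |B| − 2·|A∩B| = 36 + 40 − 56 = 20.00.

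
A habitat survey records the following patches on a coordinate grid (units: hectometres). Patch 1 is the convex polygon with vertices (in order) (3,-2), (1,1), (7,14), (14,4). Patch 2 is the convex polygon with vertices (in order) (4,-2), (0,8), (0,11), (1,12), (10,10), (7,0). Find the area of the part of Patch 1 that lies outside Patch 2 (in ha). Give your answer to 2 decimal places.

40.58

|Patch 1| = 98, |Patch 1∩Patch 2| = 57.4231.
|Patch 1 ∖ Patch 2| = |Patch 1| − |Patch 1∩Patch 2| = 98 − 57.4231 = 40.58.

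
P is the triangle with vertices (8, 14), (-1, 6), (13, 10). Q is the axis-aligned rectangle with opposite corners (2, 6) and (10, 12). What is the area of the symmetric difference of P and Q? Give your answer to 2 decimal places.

|P| = 38, |Q| = 48, |P∩Q| = 25.75.
|P △ Q| = |P| + |Q| − 2·|P∩Q| = 38 + 48 − 51.5 = 34.50.

34.50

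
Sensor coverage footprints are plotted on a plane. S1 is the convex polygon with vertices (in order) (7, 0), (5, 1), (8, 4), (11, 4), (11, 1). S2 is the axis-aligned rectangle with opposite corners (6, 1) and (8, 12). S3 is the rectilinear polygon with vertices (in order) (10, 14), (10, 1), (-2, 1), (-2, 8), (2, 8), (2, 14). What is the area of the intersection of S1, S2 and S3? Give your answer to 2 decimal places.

The intersection is the polygon with vertices (8,1), (6,1), (6,2), (8,4).
By the shoelace formula its area is 4.00.

4.00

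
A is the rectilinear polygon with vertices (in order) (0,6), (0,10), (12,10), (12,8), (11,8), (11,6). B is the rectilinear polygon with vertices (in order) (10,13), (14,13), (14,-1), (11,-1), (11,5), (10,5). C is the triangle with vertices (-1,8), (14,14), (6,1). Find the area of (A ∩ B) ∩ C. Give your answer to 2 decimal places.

The region (A ∩ B) ∩ C is the polygon with vertices (10,10), (11.539,10), (10,7.5).
By the shoelace formula its area is 1.92.

1.92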